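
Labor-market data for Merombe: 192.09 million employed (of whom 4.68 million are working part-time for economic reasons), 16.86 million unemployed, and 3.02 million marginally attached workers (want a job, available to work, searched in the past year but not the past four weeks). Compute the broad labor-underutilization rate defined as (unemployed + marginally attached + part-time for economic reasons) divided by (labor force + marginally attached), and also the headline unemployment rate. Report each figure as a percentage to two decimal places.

Labor force = 192.09 + 16.86 = 208.95 million.
Numerator = 16.86 + 3.02 + 4.68 = 24.56 million.
Denominator = 208.95 + 3.02 = 211.97 million.
Broad rate = 24.56 / 211.97 = 11.59%.
Headline unemployment rate = 16.86 / 208.95 = 8.07%.

Broad underutilization rate ≈ 11.59%; headline unemployment rate ≈ 8.07%.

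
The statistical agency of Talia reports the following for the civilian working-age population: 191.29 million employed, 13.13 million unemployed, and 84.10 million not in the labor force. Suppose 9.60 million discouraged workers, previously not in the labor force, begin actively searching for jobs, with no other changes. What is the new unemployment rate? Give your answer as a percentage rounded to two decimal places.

Initially, labor force = 191.29 + 13.13 = 204.42 million, so u = 13.13/204.42 = 6.42%.
After the change, unemployed and labor force both rise by 9.60 → E = 191.29, U = 22.73, labor force = 214.02 million.
New unemployment rate = 22.73 / 214.02 = 10.62%.

New unemployment rate ≈ 10.62%.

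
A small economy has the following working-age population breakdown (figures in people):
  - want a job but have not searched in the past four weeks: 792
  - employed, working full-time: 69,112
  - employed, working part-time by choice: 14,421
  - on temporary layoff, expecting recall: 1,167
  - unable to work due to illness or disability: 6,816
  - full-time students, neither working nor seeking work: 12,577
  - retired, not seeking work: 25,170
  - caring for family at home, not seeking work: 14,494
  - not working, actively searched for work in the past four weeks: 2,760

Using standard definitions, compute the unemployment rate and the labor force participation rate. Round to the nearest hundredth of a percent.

Employed = 69,112 + 14,421 = 83,533.
Unemployed = 1,167 + 2,760 = 3,927 (jobless and actively searching, or on temporary layoff).
Labor force = 83,533 + 3,927 = 87,460.
Not in labor force = 792 + 6,816 + 12,577 + 25,170 + 14,494 = 59,849 (those not working and not actively searching are outside the labor force — including those who want a job but have given up searching).
Civilian working-age population = 87,460 + 59,849 = 147,309.
Unemployment rate = 3,927 / 87,460 = 4.49%.
Labor force participation rate = 87,460 / 147,309 = 59.37%.

Unemployment rate ≈ 4.49%; labor force participation rate ≈ 59.37%.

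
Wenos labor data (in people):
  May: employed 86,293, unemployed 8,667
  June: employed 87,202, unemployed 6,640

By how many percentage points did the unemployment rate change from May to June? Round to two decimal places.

The unemployment rate changed by −2.05 percentage points.

May: labor force = 86,293 + 8,667 = 94,960; u = 8,667/94,960 = 9.13%.
June: labor force = 87,202 + 6,640 = 93,842; u = 6,640/93,842 = 7.08%.
Change = 7.08% − 9.13% = −2.05 pp.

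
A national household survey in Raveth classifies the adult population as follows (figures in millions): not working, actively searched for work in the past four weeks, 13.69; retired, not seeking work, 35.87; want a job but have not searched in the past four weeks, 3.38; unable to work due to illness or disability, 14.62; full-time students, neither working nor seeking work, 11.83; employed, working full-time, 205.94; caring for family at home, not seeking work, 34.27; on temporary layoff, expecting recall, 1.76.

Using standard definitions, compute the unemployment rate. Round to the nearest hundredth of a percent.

Employed = 205.94 million.
Unemployed = 13.69 + 1.76 = 15.45 million (jobless and actively searching, or on temporary layoff).
Labor force = 205.94 + 15.45 = 221.39 million.
Unemployment rate = 15.45 / 221.39 = 6.98%.

Unemployment rate ≈ 6.98%.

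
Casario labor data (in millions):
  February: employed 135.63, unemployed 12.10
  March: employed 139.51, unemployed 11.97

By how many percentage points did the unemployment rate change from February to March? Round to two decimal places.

February: labor force = 135.63 + 12.10 = 147.73; u = 12.10/147.73 = 8.19%.
March: labor force = 139.51 + 11.97 = 151.48; u = 11.97/151.48 = 7.90%.
Change = 7.90% − 8.19% = −0.29 pp.

The unemployment rate changed by −0.29 percentage points.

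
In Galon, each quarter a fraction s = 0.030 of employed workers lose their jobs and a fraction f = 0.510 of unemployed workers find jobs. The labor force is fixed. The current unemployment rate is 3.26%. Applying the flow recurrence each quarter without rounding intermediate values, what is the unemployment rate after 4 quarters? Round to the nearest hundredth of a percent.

With a fixed labor force, u_{t+1} = u_t + s·(1−u_t) − f·u_t = u_t·(1−s−f) + s.
Here 1−s−f = 0.460 and s = 0.030.
u_1 = 0.032600 × 0.460 + 0.030 = 0.044996.
u_2 = 0.044996 × 0.460 + 0.030 = 0.050698.
u_3 = 0.050698 × 0.460 + 0.030 = 0.053321.
u_4 = 0.053321 × 0.460 + 0.030 = 0.054528.

Unemployment rate after four quarters ≈ 5.45%.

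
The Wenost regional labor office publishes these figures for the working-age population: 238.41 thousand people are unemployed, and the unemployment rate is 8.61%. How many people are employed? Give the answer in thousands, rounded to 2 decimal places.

About 2,530.58 thousand are employed.

Labor force = U / u = 238.41 / 0.0861 ≈ 2,768.99 thousand.
Employed = labor force − unemployed = 2,768.99 − 238.41 = 2,530.58 thousand.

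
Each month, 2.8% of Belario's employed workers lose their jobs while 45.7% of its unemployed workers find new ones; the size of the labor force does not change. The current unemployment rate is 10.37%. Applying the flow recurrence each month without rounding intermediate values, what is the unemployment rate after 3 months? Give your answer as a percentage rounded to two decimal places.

With a fixed labor force, u_{t+1} = u_t + s·(1−u_t) − f·u_t = u_t·(1−s−f) + s.
Here 1−s−f = 0.515 and s = 0.028.
u_1 = 0.103700 × 0.515 + 0.028 = 0.081406.
u_2 = 0.081406 × 0.515 + 0.028 = 0.069924.
u_3 = 0.069924 × 0.515 + 0.028 = 0.064011.

Unemployment rate after three months ≈ 6.40%.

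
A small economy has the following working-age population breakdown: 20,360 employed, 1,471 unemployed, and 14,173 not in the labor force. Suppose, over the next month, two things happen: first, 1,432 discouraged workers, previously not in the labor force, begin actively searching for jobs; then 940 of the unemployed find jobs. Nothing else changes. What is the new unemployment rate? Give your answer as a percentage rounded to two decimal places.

Initially, labor force = 20,360 + 1,471 = 21,831, so u = 1,471/21,831 = 6.74%.
After the first change, unemployed and labor force both rise by 1,432 → E = 20,360, U = 2,903, labor force = 23,263.
After the second change, unemployed falls and employed rises by 940; labor force unchanged → E = 21,300, U = 1,963, labor force = 23,263.
New unemployment rate = 1,963 / 23,263 = 8.44%.

New unemployment rate ≈ 8.44%.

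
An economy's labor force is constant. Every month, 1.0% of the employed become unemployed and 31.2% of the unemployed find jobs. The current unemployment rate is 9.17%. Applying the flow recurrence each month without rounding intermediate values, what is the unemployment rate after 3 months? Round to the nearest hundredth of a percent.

With a fixed labor force, u_{t+1} = u_t + s·(1−u_t) − f·u_t = u_t·(1−s−f) + s.
Here 1−s−f = 0.678 and s = 0.010.
u_1 = 0.091700 × 0.678 + 0.010 = 0.072173.
u_2 = 0.072173 × 0.678 + 0.010 = 0.058933.
u_3 = 0.058933 × 0.678 + 0.010 = 0.049957.

Unemployment rate after three months ≈ 5.00%.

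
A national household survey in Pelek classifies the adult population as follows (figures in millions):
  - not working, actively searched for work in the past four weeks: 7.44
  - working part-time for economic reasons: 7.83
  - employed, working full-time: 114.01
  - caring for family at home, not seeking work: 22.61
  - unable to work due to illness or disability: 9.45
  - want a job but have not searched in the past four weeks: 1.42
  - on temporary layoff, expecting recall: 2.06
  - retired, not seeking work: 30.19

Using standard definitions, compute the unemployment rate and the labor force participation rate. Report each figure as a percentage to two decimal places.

Unemployment rate ≈ 7.23%; labor force participation rate ≈ 67.35%.

Employed = 7.83 + 114.01 = 121.84 million (anyone who worked, including part-time for economic reasons, counts as employed).
Unemployed = 7.44 + 2.06 = 9.50 million (jobless and actively searching, or on temporary layoff).
Labor force = 121.84 + 9.50 = 131.34 million.
Not in labor force = 22.61 + 9.45 + 1.42 + 30.19 = 63.67 million (those not working and not actively searching are outside the labor force — including those who want a job but have given up searching).
Civilian working-age population = 131.34 + 63.67 = 195.01 million.
Unemployment rate = 9.50 / 131.34 = 7.23%.
Labor force participation rate = 131.34 / 195.01 = 67.35%.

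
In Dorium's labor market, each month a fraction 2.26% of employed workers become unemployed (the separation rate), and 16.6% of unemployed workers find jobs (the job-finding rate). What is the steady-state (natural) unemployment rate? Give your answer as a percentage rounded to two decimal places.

Steady-state unemployment rate ≈ 11.98%.

At steady state the flows balance: s·E = f·U, so U/(E+U) = s/(s+f).
u* = 2.26 / (2.26 + 16.6) = 2.26 / 18.86 = 11.98%.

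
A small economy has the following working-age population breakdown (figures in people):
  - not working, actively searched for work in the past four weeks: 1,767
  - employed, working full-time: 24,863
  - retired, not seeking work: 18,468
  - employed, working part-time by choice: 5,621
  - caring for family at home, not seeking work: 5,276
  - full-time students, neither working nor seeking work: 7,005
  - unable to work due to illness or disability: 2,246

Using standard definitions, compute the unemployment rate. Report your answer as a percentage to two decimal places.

Unemployment rate ≈ 5.48%.

Employed = 24,863 + 5,621 = 30,484.
Unemployed = 1,767.
Labor force = 30,484 + 1,767 = 32,251.
Unemployment rate = 1,767 / 32,251 = 5.48%.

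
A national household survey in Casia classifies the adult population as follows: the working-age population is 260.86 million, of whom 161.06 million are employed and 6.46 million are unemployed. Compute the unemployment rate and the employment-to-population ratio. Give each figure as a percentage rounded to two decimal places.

Unemployment rate ≈ 3.86%; employment-population ratio ≈ 61.74%.

Labor force = employed + unemployed = 161.06 + 6.46 = 167.52 million.
Unemployment rate = 6.46 / 167.52 = 3.86%.
Employment-population ratio = 161.06 / 260.86 = 61.74%.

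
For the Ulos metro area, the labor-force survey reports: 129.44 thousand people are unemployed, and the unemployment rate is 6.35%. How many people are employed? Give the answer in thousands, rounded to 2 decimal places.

About 1,908.99 thousand are employed.

Labor force = U / u = 129.44 / 0.0635 ≈ 2,038.43 thousand.
Employed = labor force − unemployed = 2,038.43 − 129.44 = 1,908.99 thousand.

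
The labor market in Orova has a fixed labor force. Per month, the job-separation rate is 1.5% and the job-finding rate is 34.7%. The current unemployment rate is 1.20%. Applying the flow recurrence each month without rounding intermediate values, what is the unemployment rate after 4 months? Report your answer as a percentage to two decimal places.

Unemployment rate after four months ≈ 3.66%.

With a fixed labor force, u_{t+1} = u_t + s·(1−u_t) − f·u_t = u_t·(1−s−f) + s.
Here 1−s−f = 0.638 and s = 0.015.
u_1 = 0.012000 × 0.638 + 0.015 = 0.022656.
u_2 = 0.022656 × 0.638 + 0.015 = 0.029455.
u_3 = 0.029455 × 0.638 + 0.015 = 0.033792.
u_4 = 0.033792 × 0.638 + 0.015 = 0.036559.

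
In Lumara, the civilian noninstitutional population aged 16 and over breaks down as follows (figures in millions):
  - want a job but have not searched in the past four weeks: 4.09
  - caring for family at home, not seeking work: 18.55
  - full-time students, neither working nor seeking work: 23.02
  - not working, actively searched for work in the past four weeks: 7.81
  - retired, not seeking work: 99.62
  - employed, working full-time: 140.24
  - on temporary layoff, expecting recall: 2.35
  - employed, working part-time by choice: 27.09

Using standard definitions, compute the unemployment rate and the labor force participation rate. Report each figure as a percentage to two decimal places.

Unemployment rate ≈ 5.72%; labor force participation rate ≈ 54.99%.

Employed = 140.24 + 27.09 = 167.33 million.
Unemployed = 7.81 + 2.35 = 10.16 million (jobless and actively searching, or on temporary layoff).
Labor force = 167.33 + 10.16 = 177.49 million.
Not in labor force = 4.09 + 18.55 + 23.02 + 99.62 = 145.28 million (those not working and not actively searching are outside the labor force — including those who want a job but have given up searching).
Civilian working-age population = 177.49 + 145.28 = 322.77 million.
Unemployment rate = 10.16 / 177.49 = 5.72%.
Labor force participation rate = 177.49 / 322.77 = 54.99%.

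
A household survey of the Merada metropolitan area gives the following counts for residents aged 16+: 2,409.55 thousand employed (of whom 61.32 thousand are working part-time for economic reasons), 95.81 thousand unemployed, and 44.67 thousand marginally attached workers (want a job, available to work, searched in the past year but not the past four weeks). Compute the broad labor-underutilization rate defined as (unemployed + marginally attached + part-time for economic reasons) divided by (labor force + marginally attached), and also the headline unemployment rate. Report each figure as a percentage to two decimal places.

Broad underutilization rate ≈ 7.91%; headline unemployment rate ≈ 3.82%.

Labor force = 2,409.55 + 95.81 = 2,505.36 thousand.
Numerator = 95.81 + 44.67 + 61.32 = 201.80 thousand.
Denominator = 2,505.36 + 44.67 = 2,550.03 thousand.
Broad rate = 201.80 / 2,550.03 = 7.91%.
Headline unemployment rate = 95.81 / 2,505.36 = 3.82%.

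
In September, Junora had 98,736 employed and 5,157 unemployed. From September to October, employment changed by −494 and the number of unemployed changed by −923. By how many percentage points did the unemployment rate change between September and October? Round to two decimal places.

The unemployment rate changed by −0.83 percentage points.

September: labor force = 98,736 + 5,157 = 103,893; u = 5,157/103,893 = 4.96%.
October: labor force = 98,242 + 4,234 = 102,476; u = 4,234/102,476 = 4.13%.
Change = 4.13% − 4.96% = −0.83 pp.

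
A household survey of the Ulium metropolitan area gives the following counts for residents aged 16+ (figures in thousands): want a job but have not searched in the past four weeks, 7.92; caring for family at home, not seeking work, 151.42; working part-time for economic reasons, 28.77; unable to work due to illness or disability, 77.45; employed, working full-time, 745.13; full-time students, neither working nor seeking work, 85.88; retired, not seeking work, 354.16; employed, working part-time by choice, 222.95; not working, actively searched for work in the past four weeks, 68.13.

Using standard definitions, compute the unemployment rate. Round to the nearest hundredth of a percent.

Unemployment rate ≈ 6.40%.

Employed = 28.77 + 745.13 + 222.95 = 996.85 thousand (anyone who worked, including part-time for economic reasons, counts as employed).
Unemployed = 68.13 thousand.
Labor force = 996.85 + 68.13 = 1,064.98 thousand.
Unemployment rate = 68.13 / 1,064.98 = 6.40%.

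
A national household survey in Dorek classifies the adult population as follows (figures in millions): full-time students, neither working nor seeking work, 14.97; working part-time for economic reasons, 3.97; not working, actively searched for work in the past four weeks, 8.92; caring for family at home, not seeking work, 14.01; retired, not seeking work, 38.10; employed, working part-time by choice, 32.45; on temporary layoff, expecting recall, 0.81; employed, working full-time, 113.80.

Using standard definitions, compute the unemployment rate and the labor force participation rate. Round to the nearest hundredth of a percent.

Employed = 3.97 + 32.45 + 113.80 = 150.22 million (anyone who worked, including part-time for economic reasons, counts as employed).
Unemployed = 8.92 + 0.81 = 9.73 million (jobless and actively searching, or on temporary layoff).
Labor force = 150.22 + 9.73 = 159.95 million.
Not in labor force = 14.97 + 14.01 + 38.10 = 67.08 million (those not working and not actively searching are outside the labor force).
Civilian working-age population = 159.95 + 67.08 = 227.03 million.
Unemployment rate = 9.73 / 159.95 = 6.08%.
Labor force participation rate = 159.95 / 227.03 = 70.45%.

Unemployment rate ≈ 6.08%; labor force participation rate ≈ 70.45%.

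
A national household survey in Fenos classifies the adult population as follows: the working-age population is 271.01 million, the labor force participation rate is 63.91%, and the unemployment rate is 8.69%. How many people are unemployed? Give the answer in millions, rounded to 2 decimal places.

About 15.05 million are unemployed.

Labor force = 0.6391 × 271.01 = 173.20 million.
Unemployed = 0.0869 × 173.20 ≈ 15.05 million.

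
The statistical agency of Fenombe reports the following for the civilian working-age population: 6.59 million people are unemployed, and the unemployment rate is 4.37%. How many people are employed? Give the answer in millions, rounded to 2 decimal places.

About 144.21 million are employed.

Labor force = U / u = 6.59 / 0.0437 ≈ 150.80 million.
Employed = labor force − unemployed = 150.80 − 6.59 = 144.21 million.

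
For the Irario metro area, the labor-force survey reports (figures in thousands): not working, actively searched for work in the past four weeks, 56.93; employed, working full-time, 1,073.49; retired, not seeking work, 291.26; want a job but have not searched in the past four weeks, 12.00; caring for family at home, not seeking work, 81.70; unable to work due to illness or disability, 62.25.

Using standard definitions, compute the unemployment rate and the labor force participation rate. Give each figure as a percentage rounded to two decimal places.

Employed = 1,073.49 thousand.
Unemployed = 56.93 thousand.
Labor force = 1,073.49 + 56.93 = 1,130.42 thousand.
Not in labor force = 291.26 + 12.00 + 81.70 + 62.25 = 447.21 thousand (those not working and not actively searching are outside the labor force — including those who want a job but have given up searching).
Civilian working-age population = 1,130.42 + 447.21 = 1,577.63 thousand.
Unemployment rate = 56.93 / 1,130.42 = 5.04%.
Labor force participation rate = 1,130.42 / 1,577.63 = 71.65%.

Unemployment rate ≈ 5.04%; labor force participation rate ≈ 71.65%.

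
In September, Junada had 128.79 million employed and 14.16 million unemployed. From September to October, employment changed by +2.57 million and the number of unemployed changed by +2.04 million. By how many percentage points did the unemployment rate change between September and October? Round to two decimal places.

September: labor force = 128.79 + 14.16 = 142.95; u = 14.16/142.95 = 9.91%.
October: labor force = 131.36 + 16.20 = 147.56; u = 16.20/147.56 = 10.98%.
Change = 10.98% − 9.91% = +1.07 pp.

The unemployment rate changed by +1.07 percentage points.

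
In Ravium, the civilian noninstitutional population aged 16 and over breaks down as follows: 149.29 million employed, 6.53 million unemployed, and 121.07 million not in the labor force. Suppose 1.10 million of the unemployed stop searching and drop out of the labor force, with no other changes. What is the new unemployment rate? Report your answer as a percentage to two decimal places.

Initially, labor force = 149.29 + 6.53 = 155.82 million, so u = 6.53/155.82 = 4.19%.
After the change, unemployed and labor force both fall by 1.10 → E = 149.29, U = 5.43, labor force = 154.72 million.
New unemployment rate = 5.43 / 154.72 = 3.51%.

New unemployment rate ≈ 3.51%.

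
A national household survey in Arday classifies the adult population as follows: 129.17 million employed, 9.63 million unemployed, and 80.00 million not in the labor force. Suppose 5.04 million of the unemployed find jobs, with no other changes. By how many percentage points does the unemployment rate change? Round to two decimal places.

The unemployment rate changes by −3.63 percentage points.

Initially, labor force = 129.17 + 9.63 = 138.80 million, so u = 9.63/138.80 = 6.94%.
After the change, unemployed falls and employed rises by 5.04; labor force unchanged → E = 134.21, U = 4.59, labor force = 138.80 million.
New unemployment rate = 4.59 / 138.80 = 3.31%.
Change = 3.31% − 6.94% = −3.63 percentage points.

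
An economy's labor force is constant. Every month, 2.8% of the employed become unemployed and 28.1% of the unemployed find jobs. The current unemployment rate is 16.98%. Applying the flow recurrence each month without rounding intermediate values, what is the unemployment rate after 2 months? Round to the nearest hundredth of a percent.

With a fixed labor force, u_{t+1} = u_t + s·(1−u_t) − f·u_t = u_t·(1−s−f) + s.
Here 1−s−f = 0.691 and s = 0.028.
u_1 = 0.169800 × 0.691 + 0.028 = 0.145332.
u_2 = 0.145332 × 0.691 + 0.028 = 0.128424.

Unemployment rate after two months ≈ 12.84%.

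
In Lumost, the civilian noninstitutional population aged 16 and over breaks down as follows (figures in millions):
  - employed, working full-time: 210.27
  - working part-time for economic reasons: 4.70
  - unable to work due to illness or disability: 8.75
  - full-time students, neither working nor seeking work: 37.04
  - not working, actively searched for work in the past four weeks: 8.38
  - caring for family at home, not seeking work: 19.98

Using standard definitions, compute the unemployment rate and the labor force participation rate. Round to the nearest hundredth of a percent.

Employed = 210.27 + 4.70 = 214.97 million (anyone who worked, including part-time for economic reasons, counts as employed).
Unemployed = 8.38 million.
Labor force = 214.97 + 8.38 = 223.35 million.
Not in labor force = 8.75 + 37.04 + 19.98 = 65.77 million (those not working and not actively searching are outside the labor force).
Civilian working-age population = 223.35 + 65.77 = 289.12 million.
Unemployment rate = 8.38 / 223.35 = 3.75%.
Labor force participation rate = 223.35 / 289.12 = 77.25%.

Unemployment rate ≈ 3.75%; labor force participation rate ≈ 77.25%.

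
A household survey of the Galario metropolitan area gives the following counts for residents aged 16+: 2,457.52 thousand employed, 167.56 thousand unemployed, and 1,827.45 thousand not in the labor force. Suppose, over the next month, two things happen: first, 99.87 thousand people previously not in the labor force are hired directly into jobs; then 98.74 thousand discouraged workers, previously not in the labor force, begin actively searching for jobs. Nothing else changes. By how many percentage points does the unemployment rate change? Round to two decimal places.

Initially, labor force = 2,457.52 + 167.56 = 2,625.08 thousand, so u = 167.56/2,625.08 = 6.38%.
After the first change, employed and labor force both rise by 99.87; unemployed unchanged → E = 2,557.39, U = 167.56, labor force = 2,724.95 thousand.
After the second change, unemployed and labor force both rise by 98.74 → E = 2,557.39, U = 266.30, labor force = 2,823.69 thousand.
New unemployment rate = 266.30 / 2,823.69 = 9.43%.
Change = 9.43% − 6.38% = +3.05 percentage points.

The unemployment rate changes by +3.05 percentage points.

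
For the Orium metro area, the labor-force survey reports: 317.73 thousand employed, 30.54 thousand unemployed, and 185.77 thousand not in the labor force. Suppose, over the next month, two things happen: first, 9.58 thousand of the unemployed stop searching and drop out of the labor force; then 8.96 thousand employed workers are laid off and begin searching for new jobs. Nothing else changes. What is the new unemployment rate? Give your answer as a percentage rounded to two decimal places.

Initially, labor force = 317.73 + 30.54 = 348.27 thousand, so u = 30.54/348.27 = 8.77%.
After the first change, unemployed and labor force both fall by 9.58 → E = 317.73, U = 20.96, labor force = 338.69 thousand.
After the second change, employed falls and unemployed rises by 8.96; labor force unchanged → E = 308.77, U = 29.92, labor force = 338.69 thousand.
New unemployment rate = 29.92 / 338.69 = 8.83%.

New unemployment rate ≈ 8.83%.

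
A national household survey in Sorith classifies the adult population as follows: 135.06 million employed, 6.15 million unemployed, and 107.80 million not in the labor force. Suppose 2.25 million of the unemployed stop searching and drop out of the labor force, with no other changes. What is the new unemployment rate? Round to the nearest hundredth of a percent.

Initially, labor force = 135.06 + 6.15 = 141.21 million, so u = 6.15/141.21 = 4.36%.
After the change, unemployed and labor force both fall by 2.25 → E = 135.06, U = 3.90, labor force = 138.96 million.
New unemployment rate = 3.90 / 138.96 = 2.81%.

New unemployment rate ≈ 2.81%.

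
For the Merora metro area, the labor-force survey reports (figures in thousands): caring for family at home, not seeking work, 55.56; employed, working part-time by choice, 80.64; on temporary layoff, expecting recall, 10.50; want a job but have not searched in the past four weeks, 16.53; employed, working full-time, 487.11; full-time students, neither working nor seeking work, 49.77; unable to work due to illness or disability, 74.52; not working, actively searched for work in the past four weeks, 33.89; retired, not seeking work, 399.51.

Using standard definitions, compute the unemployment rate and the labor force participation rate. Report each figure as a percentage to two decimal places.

Unemployment rate ≈ 7.25%; labor force participation rate ≈ 50.67%.

Employed = 80.64 + 487.11 = 567.75 thousand.
Unemployed = 10.50 + 33.89 = 44.39 thousand (jobless and actively searching, or on temporary layoff).
Labor force = 567.75 + 44.39 = 612.14 thousand.
Not in labor force = 55.56 + 16.53 + 49.77 + 74.52 + 399.51 = 595.89 thousand (those not working and not actively searching are outside the labor force — including those who want a job but have given up searching).
Civilian working-age population = 612.14 + 595.89 = 1,208.03 thousand.
Unemployment rate = 44.39 / 612.14 = 7.25%.
Labor force participation rate = 612.14 / 1,208.03 = 50.67%.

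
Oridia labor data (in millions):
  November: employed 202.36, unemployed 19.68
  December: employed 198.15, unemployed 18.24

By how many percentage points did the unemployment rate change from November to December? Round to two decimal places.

The unemployment rate changed by −0.43 percentage points.

November: labor force = 202.36 + 19.68 = 222.04; u = 19.68/222.04 = 8.86%.
December: labor force = 198.15 + 18.24 = 216.39; u = 18.24/216.39 = 8.43%.
Change = 8.43% − 8.86% = −0.43 pp.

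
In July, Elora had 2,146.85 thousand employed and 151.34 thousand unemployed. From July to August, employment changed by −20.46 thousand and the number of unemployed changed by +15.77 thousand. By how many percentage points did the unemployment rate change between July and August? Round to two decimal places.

July: labor force = 2,146.85 + 151.34 = 2,298.19; u = 151.34/2,298.19 = 6.59%.
August: labor force = 2,126.39 + 167.11 = 2,293.50; u = 167.11/2,293.50 = 7.29%.
Change = 7.29% − 6.59% = +0.70 pp.

The unemployment rate changed by +0.70 percentage points.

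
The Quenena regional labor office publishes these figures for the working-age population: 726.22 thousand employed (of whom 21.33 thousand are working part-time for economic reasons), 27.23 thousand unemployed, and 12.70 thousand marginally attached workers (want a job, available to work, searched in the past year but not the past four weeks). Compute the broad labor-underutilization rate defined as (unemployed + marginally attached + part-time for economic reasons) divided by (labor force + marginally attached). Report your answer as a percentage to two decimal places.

Broad underutilization rate ≈ 8.00%.

Labor force = 726.22 + 27.23 = 753.45 thousand.
Numerator = 27.23 + 12.70 + 21.33 = 61.26 thousand.
Denominator = 753.45 + 12.70 = 766.15 thousand.
Broad rate = 61.26 / 766.15 = 8.00%.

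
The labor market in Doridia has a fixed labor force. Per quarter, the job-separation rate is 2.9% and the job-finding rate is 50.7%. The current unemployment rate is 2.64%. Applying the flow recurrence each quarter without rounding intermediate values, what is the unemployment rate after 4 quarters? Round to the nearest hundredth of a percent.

With a fixed labor force, u_{t+1} = u_t + s·(1−u_t) − f·u_t = u_t·(1−s−f) + s.
Here 1−s−f = 0.464 and s = 0.029.
u_1 = 0.026400 × 0.464 + 0.029 = 0.041250.
u_2 = 0.041250 × 0.464 + 0.029 = 0.048140.
u_3 = 0.048140 × 0.464 + 0.029 = 0.051337.
u_4 = 0.051337 × 0.464 + 0.029 = 0.052820.

Unemployment rate after four quarters ≈ 5.28%.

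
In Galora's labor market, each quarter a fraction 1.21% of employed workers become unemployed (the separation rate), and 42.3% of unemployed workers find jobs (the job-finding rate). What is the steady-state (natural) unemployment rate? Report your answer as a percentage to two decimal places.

Steady-state unemployment rate ≈ 2.78%.

At steady state the flows balance: s·E = f·U, so U/(E+U) = s/(s+f).
u* = 1.21 / (1.21 + 42.3) = 1.21 / 43.51 = 2.78%.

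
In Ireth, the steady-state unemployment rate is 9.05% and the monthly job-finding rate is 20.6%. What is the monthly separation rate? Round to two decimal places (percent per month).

From u* = s/(s+f): s = u·f/(1−u).
s = 0.0905 × 20.6 / (1 − 0.0905) = 1.8643 / 0.9095 ≈ 2.05% per month.

Separation rate ≈ 2.05% per month.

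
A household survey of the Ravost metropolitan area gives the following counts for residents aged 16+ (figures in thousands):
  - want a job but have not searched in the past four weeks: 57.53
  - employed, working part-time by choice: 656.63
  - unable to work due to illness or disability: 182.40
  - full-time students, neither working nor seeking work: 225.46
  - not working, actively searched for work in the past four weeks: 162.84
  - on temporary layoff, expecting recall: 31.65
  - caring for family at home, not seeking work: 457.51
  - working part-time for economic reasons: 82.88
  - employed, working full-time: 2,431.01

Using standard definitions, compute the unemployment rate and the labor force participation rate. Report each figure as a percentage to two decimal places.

Employed = 656.63 + 82.88 + 2,431.01 = 3,170.52 thousand (anyone who worked, including part-time for economic reasons, counts as employed).
Unemployed = 162.84 + 31.65 = 194.49 thousand (jobless and actively searching, or on temporary layoff).
Labor force = 3,170.52 + 194.49 = 3,365.01 thousand.
Not in labor force = 57.53 + 182.40 + 225.46 + 457.51 = 922.90 thousand (those not working and not actively searching are outside the labor force — including those who want a job but have given up searching).
Civilian working-age population = 3,365.01 + 922.90 = 4,287.91 thousand.
Unemployment rate = 194.49 / 3,365.01 = 5.78%.
Labor force participation rate = 3,365.01 / 4,287.91 = 78.48%.

Unemployment rate ≈ 5.78%; labor force participation rate ≈ 78.48%.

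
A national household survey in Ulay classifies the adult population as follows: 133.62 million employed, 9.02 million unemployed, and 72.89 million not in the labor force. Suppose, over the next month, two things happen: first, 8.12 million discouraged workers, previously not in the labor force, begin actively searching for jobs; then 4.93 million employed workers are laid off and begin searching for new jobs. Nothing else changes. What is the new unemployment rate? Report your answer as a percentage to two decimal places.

New unemployment rate ≈ 14.64%.

Initially, labor force = 133.62 + 9.02 = 142.64 million, so u = 9.02/142.64 = 6.32%.
After the first change, unemployed and labor force both rise by 8.12 → E = 133.62, U = 17.14, labor force = 150.76 million.
After the second change, employed falls and unemployed rises by 4.93; labor force unchanged → E = 128.69, U = 22.07, labor force = 150.76 million.
New unemployment rate = 22.07 / 150.76 = 14.64%.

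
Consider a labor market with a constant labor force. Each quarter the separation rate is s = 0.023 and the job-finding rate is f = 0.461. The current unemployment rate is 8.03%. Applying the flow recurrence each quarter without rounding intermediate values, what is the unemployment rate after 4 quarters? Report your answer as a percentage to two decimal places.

Unemployment rate after four quarters ≈ 4.98%.

With a fixed labor force, u_{t+1} = u_t + s·(1−u_t) − f·u_t = u_t·(1−s−f) + s.
Here 1−s−f = 0.516 and s = 0.023.
u_1 = 0.080300 × 0.516 + 0.023 = 0.064435.
u_2 = 0.064435 × 0.516 + 0.023 = 0.056248.
u_3 = 0.056248 × 0.516 + 0.023 = 0.052024.
u_4 = 0.052024 × 0.516 + 0.023 = 0.049844.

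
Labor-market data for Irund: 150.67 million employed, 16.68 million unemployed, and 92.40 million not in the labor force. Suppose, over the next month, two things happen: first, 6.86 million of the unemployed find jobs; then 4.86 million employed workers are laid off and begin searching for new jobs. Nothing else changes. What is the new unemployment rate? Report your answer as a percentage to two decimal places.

New unemployment rate ≈ 8.77%.

Initially, labor force = 150.67 + 16.68 = 167.35 million, so u = 16.68/167.35 = 9.97%.
After the first change, unemployed falls and employed rises by 6.86; labor force unchanged → E = 157.53, U = 9.82, labor force = 167.35 million.
After the second change, employed falls and unemployed rises by 4.86; labor force unchanged → E = 152.67, U = 14.68, labor force = 167.35 million.
New unemployment rate = 14.68 / 167.35 = 8.77%.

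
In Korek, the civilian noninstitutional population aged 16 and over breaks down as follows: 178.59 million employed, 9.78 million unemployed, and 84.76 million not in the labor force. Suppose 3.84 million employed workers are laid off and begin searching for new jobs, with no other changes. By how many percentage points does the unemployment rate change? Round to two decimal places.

The unemployment rate changes by +2.04 percentage points.

Initially, labor force = 178.59 + 9.78 = 188.37 million, so u = 9.78/188.37 = 5.19%.
After the change, employed falls and unemployed rises by 3.84; labor force unchanged → E = 174.75, U = 13.62, labor force = 188.37 million.
New unemployment rate = 13.62 / 188.37 = 7.23%.
Change = 7.23% − 5.19% = +2.04 percentage points.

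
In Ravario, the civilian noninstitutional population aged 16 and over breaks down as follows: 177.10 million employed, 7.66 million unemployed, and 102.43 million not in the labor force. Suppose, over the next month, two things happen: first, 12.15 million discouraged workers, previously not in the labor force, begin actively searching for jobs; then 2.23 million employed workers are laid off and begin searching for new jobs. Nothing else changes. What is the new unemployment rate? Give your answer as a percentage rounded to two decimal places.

Initially, labor force = 177.10 + 7.66 = 184.76 million, so u = 7.66/184.76 = 4.15%.
After the first change, unemployed and labor force both rise by 12.15 → E = 177.10, U = 19.81, labor force = 196.91 million.
After the second change, employed falls and unemployed rises by 2.23; labor force unchanged → E = 174.87, U = 22.04, labor force = 196.91 million.
New unemployment rate = 22.04 / 196.91 = 11.19%.

New unemployment rate ≈ 11.19%.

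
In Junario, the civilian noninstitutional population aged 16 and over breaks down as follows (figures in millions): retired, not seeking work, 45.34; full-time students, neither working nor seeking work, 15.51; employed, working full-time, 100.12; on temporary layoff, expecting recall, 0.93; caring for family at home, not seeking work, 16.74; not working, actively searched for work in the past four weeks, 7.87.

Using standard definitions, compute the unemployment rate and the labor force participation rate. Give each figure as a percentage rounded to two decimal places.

Unemployment rate ≈ 8.08%; labor force participation rate ≈ 58.40%.

Employed = 100.12 million.
Unemployed = 0.93 + 7.87 = 8.80 million (jobless and actively searching, or on temporary layoff).
Labor force = 100.12 + 8.80 = 108.92 million.
Not in labor force = 45.34 + 15.51 + 16.74 = 77.59 million (those not working and not actively searching are outside the labor force).
Civilian working-age population = 108.92 + 77.59 = 186.51 million.
Unemployment rate = 8.80 / 108.92 = 8.08%.
Labor force participation rate = 108.92 / 186.51 = 58.40%.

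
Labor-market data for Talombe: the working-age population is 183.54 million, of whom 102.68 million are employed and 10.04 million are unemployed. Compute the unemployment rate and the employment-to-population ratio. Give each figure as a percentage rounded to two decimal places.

Labor force = employed + unemployed = 102.68 + 10.04 = 112.72 million.
Unemployment rate = 10.04 / 112.72 = 8.91%.
Employment-population ratio = 102.68 / 183.54 = 55.94%.

Unemployment rate ≈ 8.91%; employment-population ratio ≈ 55.94%.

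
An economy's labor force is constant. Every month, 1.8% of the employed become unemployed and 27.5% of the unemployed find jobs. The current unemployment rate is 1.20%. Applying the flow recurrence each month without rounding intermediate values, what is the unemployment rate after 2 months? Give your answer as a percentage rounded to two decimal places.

Unemployment rate after two months ≈ 3.67%.

With a fixed labor force, u_{t+1} = u_t + s·(1−u_t) − f·u_t = u_t·(1−s−f) + s.
Here 1−s−f = 0.707 and s = 0.018.
u_1 = 0.012000 × 0.707 + 0.018 = 0.026484.
u_2 = 0.026484 × 0.707 + 0.018 = 0.036724.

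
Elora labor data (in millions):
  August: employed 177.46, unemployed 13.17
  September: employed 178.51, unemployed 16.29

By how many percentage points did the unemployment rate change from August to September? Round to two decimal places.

The unemployment rate changed by +1.45 percentage points.

August: labor force = 177.46 + 13.17 = 190.63; u = 13.17/190.63 = 6.91%.
September: labor force = 178.51 + 16.29 = 194.80; u = 16.29/194.80 = 8.36%.
Change = 8.36% − 6.91% = +1.45 pp.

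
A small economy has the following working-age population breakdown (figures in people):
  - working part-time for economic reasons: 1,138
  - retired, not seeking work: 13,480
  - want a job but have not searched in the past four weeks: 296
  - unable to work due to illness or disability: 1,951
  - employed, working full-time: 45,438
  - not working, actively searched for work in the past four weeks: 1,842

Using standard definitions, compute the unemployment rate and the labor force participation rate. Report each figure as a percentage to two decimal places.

Employed = 1,138 + 45,438 = 46,576 (anyone who worked, including part-time for economic reasons, counts as employed).
Unemployed = 1,842.
Labor force = 46,576 + 1,842 = 48,418.
Not in labor force = 13,480 + 296 + 1,951 = 15,727 (those not working and not actively searching are outside the labor force — including those who want a job but have given up searching).
Civilian working-age population = 48,418 + 15,727 = 64,145.
Unemployment rate = 1,842 / 48,418 = 3.80%.
Labor force participation rate = 48,418 / 64,145 = 75.48%.

Unemployment rate ≈ 3.80%; labor force participation rate ≈ 75.48%.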